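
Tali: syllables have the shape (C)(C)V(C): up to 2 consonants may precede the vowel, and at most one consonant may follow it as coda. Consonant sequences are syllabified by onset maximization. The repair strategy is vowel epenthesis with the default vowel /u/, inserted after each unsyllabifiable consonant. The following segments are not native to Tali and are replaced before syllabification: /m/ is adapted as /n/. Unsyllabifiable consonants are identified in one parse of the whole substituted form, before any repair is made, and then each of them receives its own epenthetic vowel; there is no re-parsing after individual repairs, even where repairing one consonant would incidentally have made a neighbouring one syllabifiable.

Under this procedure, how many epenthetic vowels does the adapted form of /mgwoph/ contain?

After substitution the input is /ngwoph/.
The unsyllabifiable consonants are /n/, /h/; each receives one epenthetic vowel.

2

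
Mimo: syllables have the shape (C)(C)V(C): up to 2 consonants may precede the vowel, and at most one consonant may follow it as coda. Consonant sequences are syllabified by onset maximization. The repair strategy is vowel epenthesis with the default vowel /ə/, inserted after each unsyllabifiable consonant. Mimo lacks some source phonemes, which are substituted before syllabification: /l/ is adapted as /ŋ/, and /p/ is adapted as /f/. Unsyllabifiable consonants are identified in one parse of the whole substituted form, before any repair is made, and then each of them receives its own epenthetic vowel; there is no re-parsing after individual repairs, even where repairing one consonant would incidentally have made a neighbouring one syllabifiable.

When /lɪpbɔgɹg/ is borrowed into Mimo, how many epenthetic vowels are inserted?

After substitution the input is /ŋɪfbɔgɹg/.
The unsyllabifiable consonants are /ɹ/, /g/; each receives one epenthetic vowel.

2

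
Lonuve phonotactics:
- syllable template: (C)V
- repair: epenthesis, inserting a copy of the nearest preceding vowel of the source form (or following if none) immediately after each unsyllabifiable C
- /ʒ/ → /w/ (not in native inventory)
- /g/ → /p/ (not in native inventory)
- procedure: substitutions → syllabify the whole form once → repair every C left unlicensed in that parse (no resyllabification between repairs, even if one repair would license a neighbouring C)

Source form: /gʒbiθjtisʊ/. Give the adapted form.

Substitution: /g/ → /p/, /ʒ/ → /w/, giving /pwbiθjtisʊ/.
Syllabifying with onset maximization leaves /p/, /w/, /θ/, /j/ stranded (no codas are permitted; onsets are limited to one consonant).
Inserting the epenthetic vowel yields /p/ → /pi/, /w/ → /wi/, /θ/ → /θi/, /j/ → /ji/.

piwibiθijitisʊ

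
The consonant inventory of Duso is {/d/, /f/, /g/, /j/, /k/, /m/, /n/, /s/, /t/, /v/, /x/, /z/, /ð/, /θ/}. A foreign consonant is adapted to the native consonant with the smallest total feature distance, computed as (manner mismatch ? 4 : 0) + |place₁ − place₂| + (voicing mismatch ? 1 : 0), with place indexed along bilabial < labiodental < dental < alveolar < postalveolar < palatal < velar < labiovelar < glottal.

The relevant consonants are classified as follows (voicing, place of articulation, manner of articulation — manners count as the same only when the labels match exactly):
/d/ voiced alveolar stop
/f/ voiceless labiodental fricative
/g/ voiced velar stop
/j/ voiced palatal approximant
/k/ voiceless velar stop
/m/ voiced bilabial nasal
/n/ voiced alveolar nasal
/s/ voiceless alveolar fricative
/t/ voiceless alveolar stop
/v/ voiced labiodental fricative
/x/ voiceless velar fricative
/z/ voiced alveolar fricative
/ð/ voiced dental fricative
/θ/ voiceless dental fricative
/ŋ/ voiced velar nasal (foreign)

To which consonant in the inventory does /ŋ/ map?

n

/n/ is closest: same manner (nasal), place distance 3 (velar→alveolar), same voicing; total 3. Next closest is /g/ at distance 4.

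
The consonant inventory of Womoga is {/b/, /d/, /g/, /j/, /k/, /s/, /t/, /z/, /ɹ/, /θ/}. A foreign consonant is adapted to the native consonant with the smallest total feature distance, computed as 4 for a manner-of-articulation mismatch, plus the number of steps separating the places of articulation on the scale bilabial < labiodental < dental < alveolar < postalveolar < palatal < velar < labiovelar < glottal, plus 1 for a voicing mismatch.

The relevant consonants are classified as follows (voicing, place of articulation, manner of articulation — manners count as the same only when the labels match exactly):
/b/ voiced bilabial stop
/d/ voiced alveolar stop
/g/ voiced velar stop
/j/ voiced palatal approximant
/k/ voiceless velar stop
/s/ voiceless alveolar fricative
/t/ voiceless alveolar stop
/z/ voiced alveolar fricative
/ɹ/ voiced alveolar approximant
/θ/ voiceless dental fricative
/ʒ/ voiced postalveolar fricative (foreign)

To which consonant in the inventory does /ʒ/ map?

z

/z/ is closest: same manner (fricative), place distance 1 (postalveolar→alveolar), same voicing; total 1. Next closest is /s/ at distance 2.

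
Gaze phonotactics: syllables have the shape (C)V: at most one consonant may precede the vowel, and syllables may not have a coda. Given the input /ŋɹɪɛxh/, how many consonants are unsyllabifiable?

3

Under (C)V, the unsyllabifiable consonants are /ŋ/, /x/, /h/ (no codas are permitted; onsets are limited to one consonant).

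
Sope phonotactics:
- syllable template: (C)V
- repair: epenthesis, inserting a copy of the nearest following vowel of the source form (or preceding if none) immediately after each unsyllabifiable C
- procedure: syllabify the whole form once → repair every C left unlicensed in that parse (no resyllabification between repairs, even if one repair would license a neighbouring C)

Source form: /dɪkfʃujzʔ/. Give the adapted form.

dɪkufuʃujuzuʔu

The consonants /k/, /f/, /j/, /z/, /ʔ/ cannot be parsed into a legal (C)V syllable (no codas are permitted; onsets are limited to one consonant).
Inserting the epenthetic vowel yields /k/ → /ku/, /f/ → /fu/, /j/ → /ju/, /z/ → /zu/, /ʔ/ → /ʔu/.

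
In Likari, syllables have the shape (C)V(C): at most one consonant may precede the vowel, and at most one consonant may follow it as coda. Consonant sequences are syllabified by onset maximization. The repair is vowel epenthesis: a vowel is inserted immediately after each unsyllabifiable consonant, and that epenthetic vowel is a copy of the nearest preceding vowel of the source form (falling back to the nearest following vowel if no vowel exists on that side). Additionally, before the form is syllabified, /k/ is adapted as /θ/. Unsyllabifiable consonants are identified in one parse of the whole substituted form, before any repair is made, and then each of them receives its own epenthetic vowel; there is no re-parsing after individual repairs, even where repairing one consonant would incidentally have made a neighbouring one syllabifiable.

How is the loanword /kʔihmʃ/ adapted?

Substitution: /k/ → /θ/, giving /θʔihmʃ/.
The consonants /θ/, /m/, /ʃ/ cannot be parsed into a legal (C)V(C) syllable (at most one coda consonant is licensed; onsets are limited to one consonant).
Epenthesis after each stranded consonant: /θ/ → /θi/, /m/ → /mi/, /ʃ/ → /ʃi/.

θiʔihmiʃi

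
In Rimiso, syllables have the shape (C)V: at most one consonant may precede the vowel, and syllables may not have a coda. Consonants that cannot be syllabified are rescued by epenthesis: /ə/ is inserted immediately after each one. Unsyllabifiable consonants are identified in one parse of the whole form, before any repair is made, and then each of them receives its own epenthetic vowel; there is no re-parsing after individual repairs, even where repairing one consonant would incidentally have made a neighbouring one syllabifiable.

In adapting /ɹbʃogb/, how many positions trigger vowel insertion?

4

The unsyllabifiable consonants are /ɹ/, /b/, /g/, /b/; each receives one epenthetic vowel.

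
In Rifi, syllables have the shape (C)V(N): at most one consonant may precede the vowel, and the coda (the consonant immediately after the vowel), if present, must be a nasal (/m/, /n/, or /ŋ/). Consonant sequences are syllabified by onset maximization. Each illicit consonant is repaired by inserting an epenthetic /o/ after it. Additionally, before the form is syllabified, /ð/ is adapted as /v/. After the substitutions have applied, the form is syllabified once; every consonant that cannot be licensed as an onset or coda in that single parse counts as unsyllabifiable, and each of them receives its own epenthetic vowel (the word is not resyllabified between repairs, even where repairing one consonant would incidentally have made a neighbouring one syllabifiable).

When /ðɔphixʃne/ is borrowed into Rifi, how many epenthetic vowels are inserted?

After substitution the input is /vɔphixʃne/.
The unsyllabifiable consonants are /p/, /x/, /ʃ/; each receives one epenthetic vowel.

3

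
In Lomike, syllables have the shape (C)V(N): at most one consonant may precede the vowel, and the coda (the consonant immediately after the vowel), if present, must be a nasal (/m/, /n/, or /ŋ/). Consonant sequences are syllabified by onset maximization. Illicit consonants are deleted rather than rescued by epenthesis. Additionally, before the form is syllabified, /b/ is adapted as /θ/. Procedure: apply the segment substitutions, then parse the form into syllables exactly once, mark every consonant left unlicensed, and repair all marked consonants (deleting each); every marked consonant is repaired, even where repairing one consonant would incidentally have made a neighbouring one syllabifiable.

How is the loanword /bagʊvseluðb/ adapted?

θagʊselu

Substitution: /b/ → /θ/, giving /θagʊvseluðθ/.
Syllabifying with onset maximization leaves /v/, /ð/, /θ/ stranded (only a nasal (/m/, /n/, or /ŋ/) is licensed in coda position; onsets are limited to one consonant).
Deletion applies to /v/, /ð/, /θ/.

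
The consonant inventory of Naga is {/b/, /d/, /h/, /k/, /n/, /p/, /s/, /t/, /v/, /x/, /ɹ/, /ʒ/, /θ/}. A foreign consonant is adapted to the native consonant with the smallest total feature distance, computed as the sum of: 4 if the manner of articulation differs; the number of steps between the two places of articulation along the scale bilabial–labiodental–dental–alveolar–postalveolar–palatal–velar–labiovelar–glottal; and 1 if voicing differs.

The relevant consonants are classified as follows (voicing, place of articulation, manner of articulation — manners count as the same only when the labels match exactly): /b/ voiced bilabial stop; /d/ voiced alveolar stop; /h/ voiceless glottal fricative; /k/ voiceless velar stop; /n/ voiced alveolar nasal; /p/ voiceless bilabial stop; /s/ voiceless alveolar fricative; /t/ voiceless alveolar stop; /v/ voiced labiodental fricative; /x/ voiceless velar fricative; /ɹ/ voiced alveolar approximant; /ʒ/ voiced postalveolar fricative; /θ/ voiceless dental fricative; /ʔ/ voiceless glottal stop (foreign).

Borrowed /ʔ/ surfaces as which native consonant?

/k/ is closest: same manner (stop), place distance 2 (glottal→velar), same voicing; total 2. Next closest is /h/ at distance 4.

k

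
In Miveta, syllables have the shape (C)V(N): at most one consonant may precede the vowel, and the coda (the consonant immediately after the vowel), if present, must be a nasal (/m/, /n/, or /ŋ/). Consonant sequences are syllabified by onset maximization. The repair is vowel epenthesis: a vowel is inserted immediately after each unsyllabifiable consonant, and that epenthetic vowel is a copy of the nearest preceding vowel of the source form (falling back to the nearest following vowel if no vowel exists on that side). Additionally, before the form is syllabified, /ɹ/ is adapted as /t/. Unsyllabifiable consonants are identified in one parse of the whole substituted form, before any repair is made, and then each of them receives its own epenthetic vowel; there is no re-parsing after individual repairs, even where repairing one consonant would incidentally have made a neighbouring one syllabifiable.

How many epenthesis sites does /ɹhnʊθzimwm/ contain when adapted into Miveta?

After substitution the input is /thnʊθzimwm/.
The unsyllabifiable consonants are /t/, /h/, /θ/, /w/, /m/; each receives one epenthetic vowel.

5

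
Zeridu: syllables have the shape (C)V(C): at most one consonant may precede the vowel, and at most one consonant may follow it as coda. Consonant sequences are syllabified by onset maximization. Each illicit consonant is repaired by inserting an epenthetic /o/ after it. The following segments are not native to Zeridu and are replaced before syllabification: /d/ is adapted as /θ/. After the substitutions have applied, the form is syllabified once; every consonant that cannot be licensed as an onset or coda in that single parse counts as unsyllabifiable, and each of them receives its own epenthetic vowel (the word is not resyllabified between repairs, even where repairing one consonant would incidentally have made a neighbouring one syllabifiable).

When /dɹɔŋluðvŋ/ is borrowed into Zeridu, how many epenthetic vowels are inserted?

After substitution the input is /θɹɔŋluðvŋ/.
The unsyllabifiable consonants are /θ/, /v/, /ŋ/; each receives one epenthetic vowel.

3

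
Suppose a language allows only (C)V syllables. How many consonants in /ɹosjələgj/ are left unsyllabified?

Under (C)V, the unsyllabifiable consonants are /s/, /g/, /j/ (no codas are permitted; onsets are limited to one consonant).

3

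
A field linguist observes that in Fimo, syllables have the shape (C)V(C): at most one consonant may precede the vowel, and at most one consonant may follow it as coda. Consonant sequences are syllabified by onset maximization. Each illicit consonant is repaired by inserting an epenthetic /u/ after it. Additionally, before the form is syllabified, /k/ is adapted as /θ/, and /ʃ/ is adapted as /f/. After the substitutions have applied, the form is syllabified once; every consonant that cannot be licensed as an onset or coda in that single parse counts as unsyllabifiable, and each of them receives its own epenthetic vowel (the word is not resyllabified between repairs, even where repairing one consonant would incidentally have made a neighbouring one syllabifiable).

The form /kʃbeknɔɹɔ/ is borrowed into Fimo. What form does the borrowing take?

Substitution: /k/ → /θ/, /ʃ/ → /f/, giving /θfbeθnɔɹɔ/.
The consonants /θ/, /f/ cannot be parsed into a legal (C)V(C) syllable (at most one coda consonant is licensed; onsets are limited to one consonant).
Inserting the epenthetic vowel yields /θ/ → /θu/, /f/ → /fu/.

θufubeθnɔɹɔ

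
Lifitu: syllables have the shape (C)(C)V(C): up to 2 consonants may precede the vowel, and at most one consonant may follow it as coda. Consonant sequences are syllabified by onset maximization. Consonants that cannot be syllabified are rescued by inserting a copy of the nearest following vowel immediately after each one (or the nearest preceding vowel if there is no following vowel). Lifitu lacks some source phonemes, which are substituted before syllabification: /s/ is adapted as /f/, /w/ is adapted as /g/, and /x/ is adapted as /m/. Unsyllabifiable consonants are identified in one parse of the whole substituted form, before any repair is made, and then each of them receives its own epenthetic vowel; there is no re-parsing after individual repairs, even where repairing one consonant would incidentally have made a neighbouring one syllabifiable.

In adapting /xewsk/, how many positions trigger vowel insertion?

After substitution the input is /megfk/.
The unsyllabifiable consonants are /f/, /k/; each receives one epenthetic vowel.

2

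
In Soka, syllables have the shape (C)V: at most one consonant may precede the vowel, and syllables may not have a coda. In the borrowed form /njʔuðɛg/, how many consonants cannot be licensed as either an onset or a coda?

Syllabifying with onset maximization leaves /n/, /j/, /g/ stranded (no codas are permitted; onsets are limited to one consonant).

3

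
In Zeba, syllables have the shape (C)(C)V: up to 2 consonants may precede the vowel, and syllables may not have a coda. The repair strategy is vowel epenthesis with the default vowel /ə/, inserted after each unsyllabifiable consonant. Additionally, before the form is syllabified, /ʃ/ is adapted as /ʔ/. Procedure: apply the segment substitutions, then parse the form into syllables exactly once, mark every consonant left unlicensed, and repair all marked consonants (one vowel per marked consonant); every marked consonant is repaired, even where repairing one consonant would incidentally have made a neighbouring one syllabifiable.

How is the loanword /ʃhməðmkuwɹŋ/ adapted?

ʔəhməðəmkuwəɹəŋə

Substitution: /ʃ/ → /ʔ/, giving /ʔhməðmkuwɹŋ/.
Syllabifying with onset maximization leaves /ʔ/, /ð/, /w/, /ɹ/, /ŋ/ stranded (no codas are permitted; onsets may contain at most 2 consonants).
Inserting the epenthetic vowel yields /ʔ/ → /ʔə/, /ð/ → /ðə/, /w/ → /wə/, /ɹ/ → /ɹə/, /ŋ/ → /ŋə/.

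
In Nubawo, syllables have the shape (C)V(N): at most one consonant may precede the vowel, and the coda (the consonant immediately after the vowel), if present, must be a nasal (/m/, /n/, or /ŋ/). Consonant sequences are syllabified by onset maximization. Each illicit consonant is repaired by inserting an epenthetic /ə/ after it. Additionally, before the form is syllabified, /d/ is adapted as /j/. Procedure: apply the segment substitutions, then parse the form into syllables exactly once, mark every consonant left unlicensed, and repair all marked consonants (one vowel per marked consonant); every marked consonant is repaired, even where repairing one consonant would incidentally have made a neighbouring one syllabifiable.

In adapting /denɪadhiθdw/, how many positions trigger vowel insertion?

4

After substitution the input is /jenɪajhiθjw/.
The unsyllabifiable consonants are /j/, /θ/, /j/, /w/; each receives one epenthetic vowel.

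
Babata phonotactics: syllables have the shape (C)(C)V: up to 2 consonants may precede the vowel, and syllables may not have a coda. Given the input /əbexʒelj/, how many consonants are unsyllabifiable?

The consonants /l/, /j/ cannot be parsed into a legal (C)(C)V syllable (no codas are permitted; onsets may contain at most 2 consonants).

2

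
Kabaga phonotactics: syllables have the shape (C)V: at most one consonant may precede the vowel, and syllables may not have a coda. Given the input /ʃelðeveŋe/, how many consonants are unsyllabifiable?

1

The consonants /l/ cannot be parsed into a legal (C)V syllable (no codas are permitted; onsets are limited to one consonant).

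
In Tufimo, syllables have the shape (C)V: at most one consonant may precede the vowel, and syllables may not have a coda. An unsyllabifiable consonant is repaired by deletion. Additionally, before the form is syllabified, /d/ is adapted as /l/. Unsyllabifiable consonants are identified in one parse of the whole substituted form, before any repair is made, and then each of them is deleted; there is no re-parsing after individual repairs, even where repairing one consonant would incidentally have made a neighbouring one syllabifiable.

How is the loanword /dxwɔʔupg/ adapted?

Substitution: /d/ → /l/, giving /lxwɔʔupg/.
Under (C)V, the unsyllabifiable consonants are /l/, /x/, /p/, /g/ (no codas are permitted; onsets are limited to one consonant).
Each unlicensed consonant is deleted: /l/, /x/, /p/, /g/.

wɔʔu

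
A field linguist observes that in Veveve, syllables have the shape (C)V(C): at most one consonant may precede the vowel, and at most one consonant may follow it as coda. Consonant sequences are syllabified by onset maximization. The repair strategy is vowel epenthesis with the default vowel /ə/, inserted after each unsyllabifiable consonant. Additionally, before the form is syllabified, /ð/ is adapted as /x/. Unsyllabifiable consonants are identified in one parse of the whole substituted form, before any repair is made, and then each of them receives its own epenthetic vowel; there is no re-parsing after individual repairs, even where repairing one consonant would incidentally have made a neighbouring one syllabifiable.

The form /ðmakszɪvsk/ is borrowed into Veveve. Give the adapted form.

Substitution: /ð/ → /x/, giving /xmakszɪvsk/.
Under (C)V(C), the unsyllabifiable consonants are /x/, /s/, /s/, /k/ (at most one coda consonant is licensed; onsets are limited to one consonant).
Epenthesis after each stranded consonant: /x/ → /xə/, /s/ → /sə/, /s/ → /sə/, /k/ → /kə/.

xəmaksəzɪvsəkə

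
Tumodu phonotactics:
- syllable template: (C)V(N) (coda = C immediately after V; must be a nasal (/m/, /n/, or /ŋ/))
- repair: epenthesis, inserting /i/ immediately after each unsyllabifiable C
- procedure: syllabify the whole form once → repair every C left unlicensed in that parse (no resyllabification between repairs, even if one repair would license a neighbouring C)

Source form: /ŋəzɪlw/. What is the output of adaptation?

ŋəzɪliwi

Under (C)V(N), the unsyllabifiable consonants are /l/, /w/ (only a nasal (/m/, /n/, or /ŋ/) is licensed in coda position; onsets are limited to one consonant).
Epenthesis after each stranded consonant: /l/ → /li/, /w/ → /wi/.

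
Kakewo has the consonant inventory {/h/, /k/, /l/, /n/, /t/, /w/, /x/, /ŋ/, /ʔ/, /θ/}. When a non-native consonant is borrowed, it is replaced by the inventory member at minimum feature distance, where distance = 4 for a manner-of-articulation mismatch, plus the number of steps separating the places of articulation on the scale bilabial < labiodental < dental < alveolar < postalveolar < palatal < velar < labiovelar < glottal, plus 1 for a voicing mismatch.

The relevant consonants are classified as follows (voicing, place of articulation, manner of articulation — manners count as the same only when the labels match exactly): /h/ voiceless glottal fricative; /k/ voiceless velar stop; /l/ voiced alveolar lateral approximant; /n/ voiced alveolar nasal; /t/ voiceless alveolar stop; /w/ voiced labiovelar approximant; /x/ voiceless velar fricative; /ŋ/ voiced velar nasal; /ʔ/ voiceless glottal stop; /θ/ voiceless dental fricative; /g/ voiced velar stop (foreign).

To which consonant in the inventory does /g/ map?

k

/k/ is closest: same manner (stop), place distance 0 (velar→velar), voicing differs (+1); total 1. Next closest is /ʔ/ at distance 3.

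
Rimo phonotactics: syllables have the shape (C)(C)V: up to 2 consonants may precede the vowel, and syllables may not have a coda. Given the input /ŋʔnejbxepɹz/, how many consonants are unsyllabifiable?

5

Under (C)(C)V, the unsyllabifiable consonants are /ŋ/, /j/, /p/, /ɹ/, /z/ (no codas are permitted; onsets may contain at most 2 consonants).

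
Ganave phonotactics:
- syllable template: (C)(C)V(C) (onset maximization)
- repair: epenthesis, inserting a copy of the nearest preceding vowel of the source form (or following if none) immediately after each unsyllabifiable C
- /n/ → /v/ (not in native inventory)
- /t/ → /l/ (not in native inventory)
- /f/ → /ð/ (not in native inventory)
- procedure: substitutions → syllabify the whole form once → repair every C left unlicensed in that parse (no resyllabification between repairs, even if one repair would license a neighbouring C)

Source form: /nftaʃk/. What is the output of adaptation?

Substitution: /n/ → /v/, /f/ → /ð/, /t/ → /l/, giving /vðlaʃk/.
Under (C)(C)V(C), the unsyllabifiable consonants are /v/, /k/ (at most one coda consonant is licensed; onsets may contain at most 2 consonants).
Each unlicensed consonant becomes the onset of a new syllable: /v/ → /va/, /k/ → /ka/.

vaðlaʃka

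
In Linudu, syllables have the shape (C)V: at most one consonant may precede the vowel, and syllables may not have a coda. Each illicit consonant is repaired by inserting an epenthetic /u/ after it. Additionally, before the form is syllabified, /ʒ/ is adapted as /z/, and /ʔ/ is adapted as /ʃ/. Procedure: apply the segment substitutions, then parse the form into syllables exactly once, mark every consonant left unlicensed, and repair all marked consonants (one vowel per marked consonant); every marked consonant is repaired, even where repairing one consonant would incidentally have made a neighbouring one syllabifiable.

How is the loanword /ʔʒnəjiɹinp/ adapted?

ʃuzunəjiɹinupu

Substitution: /ʔ/ → /ʃ/, /ʒ/ → /z/, giving /ʃznəjiɹinp/.
Syllabifying with onset maximization leaves /ʃ/, /z/, /n/, /p/ stranded (no codas are permitted; onsets are limited to one consonant).
Each unlicensed consonant becomes the onset of a new syllable: /ʃ/ → /ʃu/, /z/ → /zu/, /n/ → /nu/, /p/ → /pu/.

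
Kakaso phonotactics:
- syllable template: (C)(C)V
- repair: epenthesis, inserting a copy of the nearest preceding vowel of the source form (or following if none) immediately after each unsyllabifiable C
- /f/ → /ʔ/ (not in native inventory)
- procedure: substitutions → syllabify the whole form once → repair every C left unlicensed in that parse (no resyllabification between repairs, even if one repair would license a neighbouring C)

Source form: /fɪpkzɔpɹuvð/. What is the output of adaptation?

ʔɪpɪkzɔpɹuvuðu

Substitution: /f/ → /ʔ/, giving /ʔɪpkzɔpɹuvð/.
Under (C)(C)V, the unsyllabifiable consonants are /p/, /v/, /ð/ (no codas are permitted; onsets may contain at most 2 consonants).
Inserting the epenthetic vowel yields /p/ → /pɪ/, /v/ → /vu/, /ð/ → /ðu/.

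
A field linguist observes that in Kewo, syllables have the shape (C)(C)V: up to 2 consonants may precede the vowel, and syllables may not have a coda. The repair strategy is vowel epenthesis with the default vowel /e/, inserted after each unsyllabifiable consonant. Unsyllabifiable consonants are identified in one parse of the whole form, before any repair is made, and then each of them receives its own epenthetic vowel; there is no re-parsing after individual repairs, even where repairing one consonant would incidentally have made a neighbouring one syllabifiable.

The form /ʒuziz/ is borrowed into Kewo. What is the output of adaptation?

ʒuzize

Under (C)(C)V, the unsyllabifiable consonants are /z/ (no codas are permitted; onsets may contain at most 2 consonants).
Epenthesis after each stranded consonant: /z/ → /ze/.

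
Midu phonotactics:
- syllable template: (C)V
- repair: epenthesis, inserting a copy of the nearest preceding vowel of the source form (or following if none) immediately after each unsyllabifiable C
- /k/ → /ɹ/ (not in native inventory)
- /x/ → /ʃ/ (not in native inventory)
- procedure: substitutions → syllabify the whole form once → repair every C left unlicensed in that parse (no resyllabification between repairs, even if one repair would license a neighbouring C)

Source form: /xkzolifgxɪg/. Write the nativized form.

Substitution: /x/ → /ʃ/, /k/ → /ɹ/, giving /ʃɹzolifgʃɪg/.
The consonants /ʃ/, /ɹ/, /f/, /g/, /g/ cannot be parsed into a legal (C)V syllable (no codas are permitted; onsets are limited to one consonant).
Each unlicensed consonant becomes the onset of a new syllable: /ʃ/ → /ʃo/, /ɹ/ → /ɹo/, /f/ → /fi/, /g/ → /gi/, /g/ → /gɪ/.

ʃoɹozolifigiʃɪgɪ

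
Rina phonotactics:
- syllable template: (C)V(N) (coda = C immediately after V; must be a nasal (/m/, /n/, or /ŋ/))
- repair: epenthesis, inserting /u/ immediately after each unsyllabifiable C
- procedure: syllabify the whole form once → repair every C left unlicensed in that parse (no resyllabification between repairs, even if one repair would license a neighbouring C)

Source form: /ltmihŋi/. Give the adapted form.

The consonants /l/, /t/, /h/ cannot be parsed into a legal (C)V(N) syllable (only a nasal (/m/, /n/, or /ŋ/) is licensed in coda position; onsets are limited to one consonant).
Epenthesis after each stranded consonant: /l/ → /lu/, /t/ → /tu/, /h/ → /hu/.

lutumihuŋi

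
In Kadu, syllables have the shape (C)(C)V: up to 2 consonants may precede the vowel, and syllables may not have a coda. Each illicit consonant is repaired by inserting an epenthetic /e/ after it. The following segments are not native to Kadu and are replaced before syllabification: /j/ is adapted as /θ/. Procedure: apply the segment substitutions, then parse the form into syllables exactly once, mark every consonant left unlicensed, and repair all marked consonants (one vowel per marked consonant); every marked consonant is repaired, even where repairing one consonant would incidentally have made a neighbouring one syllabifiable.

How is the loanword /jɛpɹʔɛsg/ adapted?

Substitution: /j/ → /θ/, giving /θɛpɹʔɛsg/.
The consonants /p/, /s/, /g/ cannot be parsed into a legal (C)(C)V syllable (no codas are permitted; onsets may contain at most 2 consonants).
Epenthesis after each stranded consonant: /p/ → /pe/, /s/ → /se/, /g/ → /ge/.

θɛpeɹʔɛsege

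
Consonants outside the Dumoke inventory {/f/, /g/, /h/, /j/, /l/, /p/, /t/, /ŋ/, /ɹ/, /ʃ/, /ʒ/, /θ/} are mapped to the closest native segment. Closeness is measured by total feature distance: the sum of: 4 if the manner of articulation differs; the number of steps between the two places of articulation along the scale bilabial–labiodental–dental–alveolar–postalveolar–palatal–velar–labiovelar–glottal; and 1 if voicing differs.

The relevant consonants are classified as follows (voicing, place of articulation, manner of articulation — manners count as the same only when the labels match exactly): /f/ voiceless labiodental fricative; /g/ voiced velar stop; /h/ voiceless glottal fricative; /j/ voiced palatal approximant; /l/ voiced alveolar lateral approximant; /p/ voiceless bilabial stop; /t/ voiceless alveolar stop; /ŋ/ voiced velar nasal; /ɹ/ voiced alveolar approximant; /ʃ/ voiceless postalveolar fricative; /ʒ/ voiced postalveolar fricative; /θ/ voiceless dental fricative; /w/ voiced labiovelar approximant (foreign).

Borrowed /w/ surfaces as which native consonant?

/j/ is closest: same manner (approximant), place distance 2 (labiovelar→palatal), same voicing; total 2. Next closest is /ɹ/ at distance 4.

j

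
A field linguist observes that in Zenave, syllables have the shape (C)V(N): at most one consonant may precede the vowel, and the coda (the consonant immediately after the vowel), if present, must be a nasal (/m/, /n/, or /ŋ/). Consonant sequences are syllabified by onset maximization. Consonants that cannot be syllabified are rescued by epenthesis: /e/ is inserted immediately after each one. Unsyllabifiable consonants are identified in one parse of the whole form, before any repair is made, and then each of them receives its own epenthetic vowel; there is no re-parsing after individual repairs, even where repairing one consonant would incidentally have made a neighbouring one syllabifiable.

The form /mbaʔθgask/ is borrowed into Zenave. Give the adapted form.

mebaʔeθegaseke

Syllabifying with onset maximization leaves /m/, /ʔ/, /θ/, /s/, /k/ stranded (only a nasal (/m/, /n/, or /ŋ/) is licensed in coda position; onsets are limited to one consonant).
Epenthesis after each stranded consonant: /m/ → /me/, /ʔ/ → /ʔe/, /θ/ → /θe/, /s/ → /se/, /k/ → /ke/.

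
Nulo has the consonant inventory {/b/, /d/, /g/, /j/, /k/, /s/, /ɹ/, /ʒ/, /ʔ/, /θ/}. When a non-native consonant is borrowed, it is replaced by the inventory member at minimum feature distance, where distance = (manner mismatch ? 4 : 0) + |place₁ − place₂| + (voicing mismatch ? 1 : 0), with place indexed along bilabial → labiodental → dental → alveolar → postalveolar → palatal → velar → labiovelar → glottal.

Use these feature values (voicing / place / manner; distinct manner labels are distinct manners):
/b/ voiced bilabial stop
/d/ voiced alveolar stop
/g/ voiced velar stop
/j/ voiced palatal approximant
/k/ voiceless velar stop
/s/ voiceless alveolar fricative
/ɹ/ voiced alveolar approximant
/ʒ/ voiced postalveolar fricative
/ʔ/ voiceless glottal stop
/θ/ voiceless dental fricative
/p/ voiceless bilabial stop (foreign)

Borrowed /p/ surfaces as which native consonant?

b

/b/ is closest: same manner (stop), place distance 0 (bilabial→bilabial), voicing differs (+1); total 1. Next closest is /d/ at distance 4.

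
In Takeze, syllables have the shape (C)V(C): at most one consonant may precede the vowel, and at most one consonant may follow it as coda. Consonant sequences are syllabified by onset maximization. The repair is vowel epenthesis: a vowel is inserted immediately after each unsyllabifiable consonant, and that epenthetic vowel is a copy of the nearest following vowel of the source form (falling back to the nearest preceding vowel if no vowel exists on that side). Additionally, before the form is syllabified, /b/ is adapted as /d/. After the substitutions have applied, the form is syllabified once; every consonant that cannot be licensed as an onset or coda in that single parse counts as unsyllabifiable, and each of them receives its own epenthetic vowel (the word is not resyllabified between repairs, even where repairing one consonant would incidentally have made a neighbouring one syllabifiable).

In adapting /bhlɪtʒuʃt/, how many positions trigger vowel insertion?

After substitution the input is /dhlɪtʒuʃt/.
The unsyllabifiable consonants are /d/, /h/, /t/; each receives one epenthetic vowel.

3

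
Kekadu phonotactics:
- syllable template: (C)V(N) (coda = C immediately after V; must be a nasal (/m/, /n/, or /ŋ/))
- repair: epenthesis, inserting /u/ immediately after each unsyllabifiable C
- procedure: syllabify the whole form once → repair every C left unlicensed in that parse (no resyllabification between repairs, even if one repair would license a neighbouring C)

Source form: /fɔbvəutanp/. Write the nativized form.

The consonants /b/, /p/ cannot be parsed into a legal (C)V(N) syllable (only a nasal (/m/, /n/, or /ŋ/) is licensed in coda position; onsets are limited to one consonant).
Inserting the epenthetic vowel yields /b/ → /bu/, /p/ → /pu/.

fɔbuvəutanpu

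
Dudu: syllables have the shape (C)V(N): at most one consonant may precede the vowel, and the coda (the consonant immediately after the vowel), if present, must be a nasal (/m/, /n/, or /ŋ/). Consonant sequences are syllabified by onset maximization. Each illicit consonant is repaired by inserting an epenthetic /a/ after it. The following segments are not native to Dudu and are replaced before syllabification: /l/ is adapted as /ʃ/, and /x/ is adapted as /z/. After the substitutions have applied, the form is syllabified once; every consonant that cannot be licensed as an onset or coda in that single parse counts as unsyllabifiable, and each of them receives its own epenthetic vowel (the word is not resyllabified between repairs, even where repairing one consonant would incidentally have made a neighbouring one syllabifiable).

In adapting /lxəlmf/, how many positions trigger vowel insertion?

After substitution the input is /ʃzəʃmf/.
The unsyllabifiable consonants are /ʃ/, /ʃ/, /m/, /f/; each receives one epenthetic vowel.

4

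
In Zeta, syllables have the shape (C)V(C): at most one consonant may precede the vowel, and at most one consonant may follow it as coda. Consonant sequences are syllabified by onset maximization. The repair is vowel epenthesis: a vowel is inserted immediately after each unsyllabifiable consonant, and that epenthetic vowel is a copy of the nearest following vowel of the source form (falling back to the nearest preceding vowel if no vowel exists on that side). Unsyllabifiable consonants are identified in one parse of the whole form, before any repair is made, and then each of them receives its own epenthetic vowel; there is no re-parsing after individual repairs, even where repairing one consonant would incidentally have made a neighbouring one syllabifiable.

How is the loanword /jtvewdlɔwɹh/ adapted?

jetevewdɔlɔwɹɔhɔ

Under (C)V(C), the unsyllabifiable consonants are /j/, /t/, /d/, /ɹ/, /h/ (at most one coda consonant is licensed; onsets are limited to one consonant).
Each unlicensed consonant becomes the onset of a new syllable: /j/ → /je/, /t/ → /te/, /d/ → /dɔ/, /ɹ/ → /ɹɔ/, /h/ → /hɔ/.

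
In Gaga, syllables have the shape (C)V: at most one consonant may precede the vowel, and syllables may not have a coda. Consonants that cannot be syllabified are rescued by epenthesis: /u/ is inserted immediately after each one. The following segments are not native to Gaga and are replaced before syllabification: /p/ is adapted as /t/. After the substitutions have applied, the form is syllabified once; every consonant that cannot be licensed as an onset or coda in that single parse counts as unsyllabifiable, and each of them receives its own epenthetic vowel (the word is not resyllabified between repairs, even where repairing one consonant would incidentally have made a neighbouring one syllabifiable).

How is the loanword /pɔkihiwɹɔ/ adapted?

Substitution: /p/ → /t/, giving /tɔkihiwɹɔ/.
Under (C)V, the unsyllabifiable consonants are /w/ (no codas are permitted; onsets are limited to one consonant).
Inserting the epenthetic vowel yields /w/ → /wu/.

tɔkihiwuɹɔ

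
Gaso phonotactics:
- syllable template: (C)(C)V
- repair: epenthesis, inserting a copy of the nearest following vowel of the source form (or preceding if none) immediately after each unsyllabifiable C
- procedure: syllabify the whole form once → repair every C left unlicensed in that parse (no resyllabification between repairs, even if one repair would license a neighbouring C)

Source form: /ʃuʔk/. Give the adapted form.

Under (C)(C)V, the unsyllabifiable consonants are /ʔ/, /k/ (no codas are permitted; onsets may contain at most 2 consonants).
Epenthesis after each stranded consonant: /ʔ/ → /ʔu/, /k/ → /ku/.

ʃuʔuku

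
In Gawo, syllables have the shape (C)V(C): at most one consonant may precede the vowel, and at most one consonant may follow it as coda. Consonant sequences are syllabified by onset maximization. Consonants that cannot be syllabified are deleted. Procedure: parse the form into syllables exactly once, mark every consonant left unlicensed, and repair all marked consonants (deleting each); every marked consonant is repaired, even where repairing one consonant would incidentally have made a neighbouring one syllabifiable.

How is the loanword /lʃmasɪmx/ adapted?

masɪm

Under (C)V(C), the unsyllabifiable consonants are /l/, /ʃ/, /x/ (at most one coda consonant is licensed; onsets are limited to one consonant).
Deleting the stranded consonants removes /l/, /ʃ/, /x/.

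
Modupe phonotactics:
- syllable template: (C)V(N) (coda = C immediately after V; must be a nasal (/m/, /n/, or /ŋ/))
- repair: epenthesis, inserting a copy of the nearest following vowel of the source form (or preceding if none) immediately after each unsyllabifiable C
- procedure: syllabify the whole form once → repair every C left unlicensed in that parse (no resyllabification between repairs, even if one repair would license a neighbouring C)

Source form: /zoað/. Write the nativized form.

Syllabifying with onset maximization leaves /ð/ stranded (only a nasal (/m/, /n/, or /ŋ/) is licensed in coda position; onsets are limited to one consonant).
Epenthesis after each stranded consonant: /ð/ → /ða/.

zoaða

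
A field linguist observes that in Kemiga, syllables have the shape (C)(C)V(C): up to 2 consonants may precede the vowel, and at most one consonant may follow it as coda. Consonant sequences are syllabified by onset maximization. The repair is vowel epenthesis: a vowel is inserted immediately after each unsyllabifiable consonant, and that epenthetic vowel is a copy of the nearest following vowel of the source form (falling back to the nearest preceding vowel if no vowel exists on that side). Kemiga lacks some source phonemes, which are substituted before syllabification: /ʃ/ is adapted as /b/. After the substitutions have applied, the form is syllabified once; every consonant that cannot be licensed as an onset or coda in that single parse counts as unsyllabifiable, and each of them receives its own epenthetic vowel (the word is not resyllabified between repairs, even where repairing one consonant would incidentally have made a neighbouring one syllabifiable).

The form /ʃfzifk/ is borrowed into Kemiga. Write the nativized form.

bifzifki

Substitution: /ʃ/ → /b/, giving /bfzifk/.
The consonants /b/, /k/ cannot be parsed into a legal (C)(C)V(C) syllable (at most one coda consonant is licensed; onsets may contain at most 2 consonants).
Each unlicensed consonant becomes the onset of a new syllable: /b/ → /bi/, /k/ → /ki/.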